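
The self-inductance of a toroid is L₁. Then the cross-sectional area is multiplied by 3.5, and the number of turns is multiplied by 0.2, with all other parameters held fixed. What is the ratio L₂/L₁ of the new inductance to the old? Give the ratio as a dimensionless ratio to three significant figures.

For a toroid, L ∝ μᵣN²A/R.
L₂/L₁ = (3.5) × (0.2)^2 = 0.140.

L₂/L₁ = 0.140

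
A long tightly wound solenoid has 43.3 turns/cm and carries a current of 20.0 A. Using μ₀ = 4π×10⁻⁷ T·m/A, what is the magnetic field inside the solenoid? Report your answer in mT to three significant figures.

Inside a long solenoid, B = μ₀nI.
B = (4π×10⁻⁷)(4.330×10^3 m⁻¹)(20.0 A) = 0.1088 T.

B ≈ 109 mT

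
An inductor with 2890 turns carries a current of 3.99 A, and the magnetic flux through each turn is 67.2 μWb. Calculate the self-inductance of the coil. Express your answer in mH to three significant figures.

Self-inductance is defined by L = NΦ_B/I (flux linkage over current).
L = (2890)(6.720×10^-5 Wb)/(3.99 A) = 4.867×10^-2 H.

L ≈ 48.7 mH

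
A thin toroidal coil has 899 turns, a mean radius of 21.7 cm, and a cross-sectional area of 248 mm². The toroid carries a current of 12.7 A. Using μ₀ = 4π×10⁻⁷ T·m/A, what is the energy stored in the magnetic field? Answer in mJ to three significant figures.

U ≈ 14.9 mJ

L = μ₀N²A/(2πR) = (4π×10⁻⁷)(899)²(2.480×10^-4)/(2π×0.217) = 1.847×10^-4 H.
U = ½LI² = ½(1.847×10^-4)(12.7)² = 1.490×10^-2 J.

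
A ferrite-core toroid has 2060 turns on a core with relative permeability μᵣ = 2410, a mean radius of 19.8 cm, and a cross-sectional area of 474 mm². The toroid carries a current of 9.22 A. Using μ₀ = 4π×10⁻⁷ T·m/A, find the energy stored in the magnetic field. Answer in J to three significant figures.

L = μ₀μᵣN²A/(2πR) = (4π×10⁻⁷)(2410)(2060)²(4.740×10^-4)/(2π×0.198) = 4.897 H.
U = ½LI² = ½(4.897)(9.22)² = 208.1 J.

U ≈ 208 J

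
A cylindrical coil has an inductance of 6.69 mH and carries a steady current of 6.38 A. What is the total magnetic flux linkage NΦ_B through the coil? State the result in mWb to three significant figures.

From L = NΦ_B/I, the flux linkage is NΦ_B = LI.
NΦ_B = (6.690×10^-3 H)(6.38 A) = 4.268×10^-2 Wb.

NΦ_B ≈ 42.7 mWb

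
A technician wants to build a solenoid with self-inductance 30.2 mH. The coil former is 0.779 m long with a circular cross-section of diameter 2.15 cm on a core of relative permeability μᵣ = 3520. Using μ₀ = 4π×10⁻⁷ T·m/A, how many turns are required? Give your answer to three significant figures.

A = π(d/2)² = π(1.075×10^-2 m)² = 3.631×10^-4 m².
From L = μ₀μᵣN²A/ℓ, N = √(Lℓ / (μ₀μᵣA)).
N = √[(3.020×10^-2)(0.779) / ((4π×10⁻⁷)(3520)×3.631×10^-4)] = √(1.46496×10^4) ≈ 121.0.

N ≈ 121 turns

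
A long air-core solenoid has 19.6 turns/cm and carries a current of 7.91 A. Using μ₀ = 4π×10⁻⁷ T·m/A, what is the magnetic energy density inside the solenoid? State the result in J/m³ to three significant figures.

B = μ₀nI = (4π×10⁻⁷)(1.960×10^3)(7.91) = 1.948×10^-2 T.
u = B²/(2μ₀) = (1.948×10^-2)²/(2×4π×10⁻⁷) = 151 J/m³.

u ≈ 151 J/m³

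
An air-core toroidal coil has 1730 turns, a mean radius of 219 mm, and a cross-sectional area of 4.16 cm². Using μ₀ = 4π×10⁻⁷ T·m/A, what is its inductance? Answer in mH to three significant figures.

For a thin toroid, L = μ₀N²A/(2πR).
L = (4π×10⁻⁷)(1730)²(4.160×10^-4) / (2π×0.219 m) = 1.137×10^-3 H.

L ≈ 1.14 mH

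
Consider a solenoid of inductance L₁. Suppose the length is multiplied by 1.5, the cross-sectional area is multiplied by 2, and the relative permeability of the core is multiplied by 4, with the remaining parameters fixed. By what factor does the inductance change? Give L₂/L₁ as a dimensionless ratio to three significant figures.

For a solenoid, L ∝ μᵣN²A/ℓ.
L₂/L₁ = (1.5)^-1 × (2) × (4) = 5.33.

L₂/L₁ = 5.33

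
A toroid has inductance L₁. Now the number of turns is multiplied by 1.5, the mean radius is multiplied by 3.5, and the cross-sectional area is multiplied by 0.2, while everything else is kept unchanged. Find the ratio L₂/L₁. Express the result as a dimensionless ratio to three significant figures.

For a toroid, L ∝ μᵣN²A/R.
L₂/L₁ = (1.5)^2 × (3.5)^-1 × (0.2) = 0.129.

L₂/L₁ = 0.129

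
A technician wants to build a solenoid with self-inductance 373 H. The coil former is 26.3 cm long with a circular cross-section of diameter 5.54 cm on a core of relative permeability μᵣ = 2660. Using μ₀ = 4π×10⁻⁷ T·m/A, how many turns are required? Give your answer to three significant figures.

N ≈ 3490 turns

A = π(d/2)² = π(2.770×10^-2 m)² = 2.411×10^-3 m².
From L = μ₀μᵣN²A/ℓ, N = √(Lℓ / (μ₀μᵣA)).
N = √[(373)(0.263) / ((4π×10⁻⁷)(2660)×2.411×10^-3)] = √(1.217×10^7) ≈ 3489.2.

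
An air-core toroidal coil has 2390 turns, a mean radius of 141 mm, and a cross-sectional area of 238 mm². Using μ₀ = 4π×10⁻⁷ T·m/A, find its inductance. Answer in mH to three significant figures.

L ≈ 1.93 mH

For a thin toroid, L = μ₀N²A/(2πR).
L = (4π×10⁻⁷)(2390)²(2.380×10^-4) / (2π×0.141 m) = 1.928×10^-3 H.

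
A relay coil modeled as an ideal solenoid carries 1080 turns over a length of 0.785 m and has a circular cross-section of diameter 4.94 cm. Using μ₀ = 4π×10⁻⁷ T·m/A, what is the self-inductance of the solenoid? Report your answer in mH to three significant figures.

L ≈ 3.58 mH

A = π(d/2)² = π(2.470×10^-2 m)² = 1.917×10^-3 m².
For a long solenoid, L = μ₀N²A/ℓ.
L = (4π×10⁻⁷)(1080)²(1.917×10^-3)/(0.785 m) = 3.579×10^-3 H.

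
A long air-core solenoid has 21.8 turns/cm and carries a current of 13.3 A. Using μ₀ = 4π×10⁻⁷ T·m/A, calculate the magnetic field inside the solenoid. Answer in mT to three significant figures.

Inside a long solenoid, B = μ₀nI.
B = (4π×10⁻⁷)(2.180×10^3 m⁻¹)(13.3 A) = 3.643×10^-2 T.

B ≈ 36.4 mT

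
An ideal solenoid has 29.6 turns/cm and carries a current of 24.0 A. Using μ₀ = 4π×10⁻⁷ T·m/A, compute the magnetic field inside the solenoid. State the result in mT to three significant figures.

B ≈ 89.3 mT

Inside a long solenoid, B = μ₀nI.
B = (4π×10⁻⁷)(2.960×10^3 m⁻¹)(24.0 A) = 8.927×10^-2 T.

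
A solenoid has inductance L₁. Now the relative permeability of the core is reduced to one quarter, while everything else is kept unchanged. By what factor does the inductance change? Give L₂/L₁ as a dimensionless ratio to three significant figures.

L₂/L₁ = 0.250

For a solenoid, L ∝ μᵣN²A/ℓ.
L₂/L₁ = (0.25) = 0.250.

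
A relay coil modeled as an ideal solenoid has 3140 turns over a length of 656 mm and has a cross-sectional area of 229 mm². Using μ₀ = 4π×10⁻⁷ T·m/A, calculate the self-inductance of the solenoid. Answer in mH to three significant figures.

A = 229 mm² = 2.290×10^-4 m².
For a long solenoid, L = μ₀N²A/ℓ.
L = (4π×10⁻⁷)(3140)²(2.290×10^-4)/(0.656 m) = 4.325×10^-3 H.

L ≈ 4.33 mH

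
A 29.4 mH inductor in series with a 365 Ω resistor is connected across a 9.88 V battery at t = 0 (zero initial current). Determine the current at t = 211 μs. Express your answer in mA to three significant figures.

τ = L/R = 2.940×10^-2/365 = 8.0548×10^-5 s; final current I_∞ = ε/R = 9.88/365 = 2.707×10^-2 A.
I(t) = I_∞(1 − e^(−t/τ)) with t/τ = 2.620.
I = (2.707×10^-2)(1 − e^(−2.620)) = 2.510×10^-2 A.

I ≈ 25.1 mA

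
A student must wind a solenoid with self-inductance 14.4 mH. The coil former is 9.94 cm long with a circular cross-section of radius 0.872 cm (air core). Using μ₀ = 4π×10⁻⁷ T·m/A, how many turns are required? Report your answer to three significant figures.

N ≈ 2180 turns

A = πr² = π(8.720×10^-3 m)² = 2.389×10^-4 m².
From L = μ₀N²A/ℓ, N = √(Lℓ / (μ₀A)).
N = √[(1.440×10^-2)(9.940×10^-2) / ((4π×10⁻⁷)×2.389×10^-4)] = √(4.768×10^6) ≈ 2183.6.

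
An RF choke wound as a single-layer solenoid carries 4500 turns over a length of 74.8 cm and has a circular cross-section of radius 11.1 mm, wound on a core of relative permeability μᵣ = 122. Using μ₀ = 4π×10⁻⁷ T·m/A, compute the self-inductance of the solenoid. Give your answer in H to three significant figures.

A = πr² = π(1.110×10^-2 m)² = 3.871×10^-4 m².
For a long solenoid, L = μ₀μᵣN²A/ℓ.
L = (4π×10⁻⁷)(122)(4500)²(3.871×10^-4)/(0.748 m) = 1.607 H.

L ≈ 1.61 H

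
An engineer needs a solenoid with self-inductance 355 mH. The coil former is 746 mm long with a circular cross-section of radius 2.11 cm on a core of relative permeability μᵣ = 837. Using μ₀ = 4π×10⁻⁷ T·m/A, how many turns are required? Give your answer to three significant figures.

A = πr² = π(2.110×10^-2 m)² = 1.399×10^-3 m².
From L = μ₀μᵣN²A/ℓ, N = √(Lℓ / (μ₀μᵣA)).
N = √[(0.355)(0.746) / ((4π×10⁻⁷)(837)×1.399×10^-3)] = √(1.800×10^5) ≈ 424.3.

N ≈ 424 turns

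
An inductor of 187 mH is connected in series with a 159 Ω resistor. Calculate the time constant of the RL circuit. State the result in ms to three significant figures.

τ = L/R = (0.187 H)/(159 Ω) = 1.176×10^-3 s.

τ ≈ 1.18 ms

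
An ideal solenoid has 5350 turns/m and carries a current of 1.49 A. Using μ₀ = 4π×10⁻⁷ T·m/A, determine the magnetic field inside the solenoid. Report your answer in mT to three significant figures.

B ≈ 10.0 mT

Inside a long solenoid, B = μ₀nI.
B = (4π×10⁻⁷)(5.350×10^3 m⁻¹)(1.49 A) = 1.002×10^-2 T.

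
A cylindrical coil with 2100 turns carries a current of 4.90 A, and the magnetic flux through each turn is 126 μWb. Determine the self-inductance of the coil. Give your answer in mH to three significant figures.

L ≈ 54.0 mH

Self-inductance is defined by L = NΦ_B/I (flux linkage over current).
L = (2100)(1.260×10^-4 Wb)/(4.90 A) = 5.400×10^-2 H.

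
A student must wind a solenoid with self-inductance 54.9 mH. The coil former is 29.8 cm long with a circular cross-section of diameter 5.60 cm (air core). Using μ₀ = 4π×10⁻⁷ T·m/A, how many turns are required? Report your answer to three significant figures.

A = π(d/2)² = π(2.800×10^-2 m)² = 2.463×10^-3 m².
From L = μ₀N²A/ℓ, N = √(Lℓ / (μ₀A)).
N = √[(5.490×10^-2)(0.298) / ((4π×10⁻⁷)×2.463×10^-3)] = √(5.286×10^6) ≈ 2299.1.

N ≈ 2300 turns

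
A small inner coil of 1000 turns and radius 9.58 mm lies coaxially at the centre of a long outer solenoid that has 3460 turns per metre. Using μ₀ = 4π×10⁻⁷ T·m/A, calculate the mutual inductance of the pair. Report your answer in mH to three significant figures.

The outer solenoid produces a uniform field B₁ = μ₀n₁I₁ across the inner coil,
so the flux linkage is N₂Φ = N₂B₁A₂ = μ₀n₁N₂A₂·I₁, giving M = μ₀n₁N₂A₂.
A₂ = πr² = π(9.580×10^-3 m)² = 2.883×10^-4 m².
M = (4π×10⁻⁷)(3460)(1000)(2.883×10^-4) = 1.254×10^-3 H.

M ≈ 1.25 mH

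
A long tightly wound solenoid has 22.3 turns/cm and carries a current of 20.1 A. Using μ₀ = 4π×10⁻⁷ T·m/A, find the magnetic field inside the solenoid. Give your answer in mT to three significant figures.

B ≈ 56.3 mT

Inside a long solenoid, B = μ₀nI.
B = (4π×10⁻⁷)(2.230×10^3 m⁻¹)(20.1 A) = 5.633×10^-2 T.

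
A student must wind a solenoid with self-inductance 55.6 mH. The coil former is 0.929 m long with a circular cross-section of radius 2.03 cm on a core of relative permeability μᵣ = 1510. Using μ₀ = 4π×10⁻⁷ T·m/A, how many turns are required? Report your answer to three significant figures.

A = πr² = π(2.030×10^-2 m)² = 1.2946×10^-3 m².
From L = μ₀μᵣN²A/ℓ, N = √(Lℓ / (μ₀μᵣA)).
N = √[(5.560×10^-2)(0.929) / ((4π×10⁻⁷)(1510)×1.2946×10^-3)] = √(2.103×10^4) ≈ 145.0.

N ≈ 145 turns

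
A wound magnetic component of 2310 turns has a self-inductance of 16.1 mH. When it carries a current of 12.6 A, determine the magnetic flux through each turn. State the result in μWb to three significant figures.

From L = NΦ_B/I, the flux per turn is Φ_B = LI/N.
Φ_B = (1.610×10^-2 H)(12.6 A)/2310 = 8.782×10^-5 Wb.

Φ_B ≈ 87.8 μWb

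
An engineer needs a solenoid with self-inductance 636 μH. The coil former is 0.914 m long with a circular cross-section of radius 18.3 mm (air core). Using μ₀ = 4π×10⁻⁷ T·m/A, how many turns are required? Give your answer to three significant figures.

A = πr² = π(1.830×10^-2 m)² = 1.052×10^-3 m².
From L = μ₀N²A/ℓ, N = √(Lℓ / (μ₀A)).
N = √[(6.360×10^-4)(0.914) / ((4π×10⁻⁷)×1.052×10^-3)] = √(4.397×10^5) ≈ 663.1.

N ≈ 663 turns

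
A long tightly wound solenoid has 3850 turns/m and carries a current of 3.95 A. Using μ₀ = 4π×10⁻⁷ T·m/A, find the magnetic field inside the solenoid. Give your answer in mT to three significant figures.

B ≈ 19.1 mT

Inside a long solenoid, B = μ₀nI.
B = (4π×10⁻⁷)(3.850×10^3 m⁻¹)(3.95 A) = 1.911×10^-2 T.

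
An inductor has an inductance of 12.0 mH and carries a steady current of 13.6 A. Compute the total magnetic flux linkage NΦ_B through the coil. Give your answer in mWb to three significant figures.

From L = NΦ_B/I, the flux linkage is NΦ_B = LI.
NΦ_B = (1.200×10^-2 H)(13.6 A) = 0.1632 Wb.

NΦ_B ≈ 163 mWb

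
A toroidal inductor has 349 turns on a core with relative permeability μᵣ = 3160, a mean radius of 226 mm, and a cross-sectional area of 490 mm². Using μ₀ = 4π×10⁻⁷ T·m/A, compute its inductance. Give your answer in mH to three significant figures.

For a thin toroid, L = μ₀μᵣN²A/(2πR).
L = (4π×10⁻⁷)(3160)(349)²(4.900×10^-4) / (2π×0.226 m) = 0.1669 H.

L ≈ 167 mH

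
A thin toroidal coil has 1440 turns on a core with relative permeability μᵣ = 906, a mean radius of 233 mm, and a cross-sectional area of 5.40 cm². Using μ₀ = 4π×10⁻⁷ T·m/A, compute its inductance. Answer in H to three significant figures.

For a thin toroid, L = μ₀μᵣN²A/(2πR).
L = (4π×10⁻⁷)(906)(1440)²(5.400×10^-4) / (2π×0.233 m) = 0.8708 H.

L ≈ 0.871 H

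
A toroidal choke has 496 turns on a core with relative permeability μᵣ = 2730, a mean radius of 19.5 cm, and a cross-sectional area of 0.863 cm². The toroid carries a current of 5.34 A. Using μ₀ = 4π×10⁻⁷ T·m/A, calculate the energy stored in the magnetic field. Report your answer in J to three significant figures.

L = μ₀μᵣN²A/(2πR) = (4π×10⁻⁷)(2730)(496)²(8.630×10^-5)/(2π×0.195) = 5.9447×10^-2 H.
U = ½LI² = ½(5.9447×10^-2)(5.34)² = 0.8476 J.

U ≈ 0.848 J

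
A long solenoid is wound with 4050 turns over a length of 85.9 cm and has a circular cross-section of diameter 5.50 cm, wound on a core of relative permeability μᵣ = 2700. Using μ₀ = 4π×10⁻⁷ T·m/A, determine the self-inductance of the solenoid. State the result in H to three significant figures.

L ≈ 154 H

A = π(d/2)² = π(2.750×10^-2 m)² = 2.376×10^-3 m².
For a long solenoid, L = μ₀μᵣN²A/ℓ.
L = (4π×10⁻⁷)(2700)(4050)²(2.376×10^-3)/(0.859 m) = 153.9 H.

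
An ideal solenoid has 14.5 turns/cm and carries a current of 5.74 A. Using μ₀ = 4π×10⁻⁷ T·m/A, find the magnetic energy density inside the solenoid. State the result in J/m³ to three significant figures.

u ≈ 43.5 J/m³

B = μ₀nI = (4π×10⁻⁷)(1.450×10^3)(5.74) = 1.046×10^-2 T.
u = B²/(2μ₀) = (1.046×10^-2)²/(2×4π×10⁻⁷) = 43.53 J/m³.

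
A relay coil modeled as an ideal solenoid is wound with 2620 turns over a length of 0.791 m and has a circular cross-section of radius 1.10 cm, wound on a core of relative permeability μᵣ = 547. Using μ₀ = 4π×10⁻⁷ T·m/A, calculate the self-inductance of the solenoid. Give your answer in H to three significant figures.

L ≈ 2.27 H

A = πr² = π(1.100×10^-2 m)² = 3.801×10^-4 m².
For a long solenoid, L = μ₀μᵣN²A/ℓ.
L = (4π×10⁻⁷)(547)(2620)²(3.801×10^-4)/(0.791 m) = 2.268 H.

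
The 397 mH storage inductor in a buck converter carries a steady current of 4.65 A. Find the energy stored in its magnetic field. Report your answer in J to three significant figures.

Stored magnetic energy: U = ½LI².
U = ½(0.397 H)(4.65 A)² = 4.292 J.

U ≈ 4.29 J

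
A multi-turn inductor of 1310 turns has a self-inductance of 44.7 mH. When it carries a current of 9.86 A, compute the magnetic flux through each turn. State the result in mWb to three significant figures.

Φ_B ≈ 0.336 mWb

From L = NΦ_B/I, the flux per turn is Φ_B = LI/N.
Φ_B = (4.470×10^-2 H)(9.86 A)/1310 = 3.364×10^-4 Wb.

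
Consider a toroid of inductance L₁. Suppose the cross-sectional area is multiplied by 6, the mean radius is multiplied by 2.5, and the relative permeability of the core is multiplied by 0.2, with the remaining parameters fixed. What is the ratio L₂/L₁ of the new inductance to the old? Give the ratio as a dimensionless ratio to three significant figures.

For a toroid, L ∝ μᵣN²A/R.
L₂/L₁ = (6) × (2.5)^-1 × (0.2) = 0.480.

L₂/L₁ = 0.480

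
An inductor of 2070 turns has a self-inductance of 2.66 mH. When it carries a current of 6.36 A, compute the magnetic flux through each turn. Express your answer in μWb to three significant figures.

Φ_B ≈ 8.17 μWb

From L = NΦ_B/I, the flux per turn is Φ_B = LI/N.
Φ_B = (2.660×10^-3 H)(6.36 A)/2070 = 8.173×10^-6 Wb.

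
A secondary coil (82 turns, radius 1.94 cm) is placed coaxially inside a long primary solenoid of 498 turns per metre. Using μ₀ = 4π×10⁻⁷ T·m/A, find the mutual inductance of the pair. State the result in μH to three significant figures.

The outer solenoid produces a uniform field B₁ = μ₀n₁I₁ across the inner coil,
so the flux linkage is N₂Φ = N₂B₁A₂ = μ₀n₁N₂A₂·I₁, giving M = μ₀n₁N₂A₂.
A₂ = πr² = π(1.940×10^-2 m)² = 1.182×10^-3 m².
M = (4π×10⁻⁷)(498)(82)(1.182×10^-3) = 6.067×10^-5 H.

M ≈ 60.7 μH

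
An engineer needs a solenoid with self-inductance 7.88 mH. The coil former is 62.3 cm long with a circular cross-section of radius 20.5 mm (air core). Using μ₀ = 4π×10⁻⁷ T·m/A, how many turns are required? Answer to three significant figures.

A = πr² = π(2.050×10^-2 m)² = 1.320×10^-3 m².
From L = μ₀N²A/ℓ, N = √(Lℓ / (μ₀A)).
N = √[(7.880×10^-3)(0.623) / ((4π×10⁻⁷)×1.320×10^-3)] = √(2.959×10^6) ≈ 1720.2.

N ≈ 1720 turns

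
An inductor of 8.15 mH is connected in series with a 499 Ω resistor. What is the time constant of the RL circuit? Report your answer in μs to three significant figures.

τ = L/R = (8.150×10^-3 H)/(499 Ω) = 1.633×10^-5 s.

τ ≈ 16.3 μs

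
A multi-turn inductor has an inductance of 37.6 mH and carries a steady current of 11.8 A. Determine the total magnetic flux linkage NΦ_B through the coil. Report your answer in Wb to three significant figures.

From L = NΦ_B/I, the flux linkage is NΦ_B = LI.
NΦ_B = (3.760×10^-2 H)(11.8 A) = 0.4437 Wb.

NΦ_B ≈ 0.444 Wb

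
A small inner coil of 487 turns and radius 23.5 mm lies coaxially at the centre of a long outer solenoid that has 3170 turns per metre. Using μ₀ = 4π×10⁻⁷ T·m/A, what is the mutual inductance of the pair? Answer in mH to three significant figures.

M ≈ 3.37 mH

The outer solenoid produces a uniform field B₁ = μ₀n₁I₁ across the inner coil,
so the flux linkage is N₂Φ = N₂B₁A₂ = μ₀n₁N₂A₂·I₁, giving M = μ₀n₁N₂A₂.
A₂ = πr² = π(2.350×10^-2 m)² = 1.7349×10^-3 m².
M = (4π×10⁻⁷)(3170)(487)(1.7349×10^-3) = 3.366×10^-3 H.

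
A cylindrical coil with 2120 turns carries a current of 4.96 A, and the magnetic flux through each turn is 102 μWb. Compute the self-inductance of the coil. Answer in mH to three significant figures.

Self-inductance is defined by L = NΦ_B/I (flux linkage over current).
L = (2120)(1.020×10^-4 Wb)/(4.96 A) = 4.360×10^-2 H.

L ≈ 43.6 mH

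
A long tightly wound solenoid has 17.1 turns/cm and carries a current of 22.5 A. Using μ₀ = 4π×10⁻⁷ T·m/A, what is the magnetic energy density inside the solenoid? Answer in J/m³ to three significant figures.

B = μ₀nI = (4π×10⁻⁷)(1.710×10^3)(22.5) = 4.8349×10^-2 T.
u = B²/(2μ₀) = (4.8349×10^-2)²/(2×4π×10⁻⁷) = 930.1 J/m³.

u ≈ 930 J/m³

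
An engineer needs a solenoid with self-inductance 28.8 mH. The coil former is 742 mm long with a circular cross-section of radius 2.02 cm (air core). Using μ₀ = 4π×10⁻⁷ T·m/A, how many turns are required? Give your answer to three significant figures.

N ≈ 3640 turns

A = πr² = π(2.020×10^-2 m)² = 1.282×10^-3 m².
From L = μ₀N²A/ℓ, N = √(Lℓ / (μ₀A)).
N = √[(2.880×10^-2)(0.742) / ((4π×10⁻⁷)×1.282×10^-3)] = √(1.327×10^7) ≈ 3642.2.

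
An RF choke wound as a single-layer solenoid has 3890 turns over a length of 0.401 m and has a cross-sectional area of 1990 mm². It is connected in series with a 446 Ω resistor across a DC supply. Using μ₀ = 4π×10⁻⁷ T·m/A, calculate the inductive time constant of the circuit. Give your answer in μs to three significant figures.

τ ≈ 212 μs

A = 1990 mm² = 1.990×10^-3 m².
L = μ₀N²A/ℓ = (4π×10⁻⁷)(3890)²(1.990×10^-3)/(0.401) = 9.437×10^-2 H.
τ = L/R = (9.437×10^-2)/(446) = 2.116×10^-4 s.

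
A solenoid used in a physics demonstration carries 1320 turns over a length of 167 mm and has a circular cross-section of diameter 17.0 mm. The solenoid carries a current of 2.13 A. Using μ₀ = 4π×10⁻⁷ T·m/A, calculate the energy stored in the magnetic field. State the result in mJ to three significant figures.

U ≈ 6.75 mJ

A = π(d/2)² = π(8.500×10^-3 m)² = 2.270×10^-4 m².
L = μ₀N²A/ℓ = (4π×10⁻⁷)(1320)²(2.270×10^-4)/(0.167) = 2.976×10^-3 H.
U = ½LI² = ½(2.976×10^-3)(2.13)² = 6.751×10^-3 J.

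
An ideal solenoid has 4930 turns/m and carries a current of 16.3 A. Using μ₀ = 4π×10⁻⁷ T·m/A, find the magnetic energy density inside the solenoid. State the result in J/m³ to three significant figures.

u ≈ 4060 J/m³

B = μ₀nI = (4π×10⁻⁷)(4.930×10^3)(16.3) = 0.101 T.
u = B²/(2μ₀) = (0.101)²/(2×4π×10⁻⁷) = 4.057×10^3 J/m³.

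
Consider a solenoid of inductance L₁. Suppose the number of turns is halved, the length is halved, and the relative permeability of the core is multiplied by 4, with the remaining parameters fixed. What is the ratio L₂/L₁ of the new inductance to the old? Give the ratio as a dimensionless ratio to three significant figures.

For a solenoid, L ∝ μᵣN²A/ℓ.
L₂/L₁ = (0.5)^2 × (0.5)^-1 × (4) = 2.00.

L₂/L₁ = 2.00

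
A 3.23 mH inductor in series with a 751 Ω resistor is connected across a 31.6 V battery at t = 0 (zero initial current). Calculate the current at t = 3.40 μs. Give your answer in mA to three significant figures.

τ = L/R = 3.230×10^-3/751 = 4.301×10^-6 s; final current I_∞ = ε/R = 31.6/751 = 4.208×10^-2 A.
I(t) = I_∞(1 − e^(−t/τ)) with t/τ = 0.791.
I = (4.208×10^-2)(1 − e^(−0.791)) = 2.299×10^-2 A.

I ≈ 23.0 mA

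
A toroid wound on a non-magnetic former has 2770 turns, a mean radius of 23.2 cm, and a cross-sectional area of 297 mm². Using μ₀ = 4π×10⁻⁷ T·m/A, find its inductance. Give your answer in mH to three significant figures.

L ≈ 1.96 mH

For a thin toroid, L = μ₀N²A/(2πR).
L = (4π×10⁻⁷)(2770)²(2.970×10^-4) / (2π×0.232 m) = 1.9645×10^-3 H.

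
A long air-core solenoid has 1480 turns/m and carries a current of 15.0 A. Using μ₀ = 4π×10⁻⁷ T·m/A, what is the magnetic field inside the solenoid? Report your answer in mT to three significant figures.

B ≈ 27.9 mT

Inside a long solenoid, B = μ₀nI.
B = (4π×10⁻⁷)(1.480×10^3 m⁻¹)(15.0 A) = 2.790×10^-2 T.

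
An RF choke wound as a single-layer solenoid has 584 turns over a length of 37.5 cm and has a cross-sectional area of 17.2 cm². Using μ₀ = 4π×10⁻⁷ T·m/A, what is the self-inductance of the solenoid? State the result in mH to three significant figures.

A = 17.2 cm² = 1.720×10^-3 m².
For a long solenoid, L = μ₀N²A/ℓ.
L = (4π×10⁻⁷)(584)²(1.720×10^-3)/(0.375 m) = 1.966×10^-3 H.

L ≈ 1.97 mH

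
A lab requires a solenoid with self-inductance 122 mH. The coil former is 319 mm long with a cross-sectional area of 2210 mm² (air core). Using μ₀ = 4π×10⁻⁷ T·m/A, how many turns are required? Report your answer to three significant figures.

A = 2210 mm² = 2.210×10^-3 m².
From L = μ₀N²A/ℓ, N = √(Lℓ / (μ₀A)).
N = √[(0.122)(0.319) / ((4π×10⁻⁷)×2.210×10^-3)] = √(1.401×10^7) ≈ 3743.5.

N ≈ 3740 turns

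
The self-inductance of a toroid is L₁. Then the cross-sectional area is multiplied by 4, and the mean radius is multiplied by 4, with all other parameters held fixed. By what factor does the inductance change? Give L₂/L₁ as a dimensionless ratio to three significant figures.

L₂/L₁ = 1.00

For a toroid, L ∝ μᵣN²A/R.
L₂/L₁ = (4) × (4)^-1 = 1.00.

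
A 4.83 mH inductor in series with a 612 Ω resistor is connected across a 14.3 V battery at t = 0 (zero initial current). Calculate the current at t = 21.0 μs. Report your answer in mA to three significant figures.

I ≈ 21.7 mA

τ = L/R = 4.830×10^-3/612 = 7.892×10^-6 s; final current I_∞ = ε/R = 14.3/612 = 2.337×10^-2 A.
I(t) = I_∞(1 − e^(−t/τ)) with t/τ = 2.661.
I = (2.337×10^-2)(1 − e^(−2.661)) = 2.173×10^-2 A.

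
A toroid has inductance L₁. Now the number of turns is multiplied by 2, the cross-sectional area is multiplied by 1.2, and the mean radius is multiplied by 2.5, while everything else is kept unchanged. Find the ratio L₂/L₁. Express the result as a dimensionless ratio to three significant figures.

For a toroid, L ∝ μᵣN²A/R.
L₂/L₁ = (2)^2 × (1.2) × (2.5)^-1 = 1.92.

L₂/L₁ = 1.92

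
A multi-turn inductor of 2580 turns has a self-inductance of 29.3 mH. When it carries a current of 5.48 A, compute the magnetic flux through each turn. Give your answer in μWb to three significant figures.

From L = NΦ_B/I, the flux per turn is Φ_B = LI/N.
Φ_B = (2.930×10^-2 H)(5.48 A)/2580 = 6.223×10^-5 Wb.

Φ_B ≈ 62.2 μWb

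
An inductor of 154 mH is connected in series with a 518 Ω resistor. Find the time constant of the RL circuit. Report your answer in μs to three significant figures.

τ ≈ 297 μs

τ = L/R = (0.154 H)/(518 Ω) = 2.973×10^-4 s.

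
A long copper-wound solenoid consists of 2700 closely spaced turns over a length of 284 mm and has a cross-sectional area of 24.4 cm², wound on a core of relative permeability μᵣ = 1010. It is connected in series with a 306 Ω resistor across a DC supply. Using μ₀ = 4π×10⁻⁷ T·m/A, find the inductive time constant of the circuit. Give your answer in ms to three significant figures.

A = 24.4 cm² = 2.440×10^-3 m².
L = μ₀μᵣN²A/ℓ = (4π×10⁻⁷)(1010)(2700)²(2.440×10^-3)/(0.284) = 79.49 H.
τ = L/R = (79.49)/(306) = 0.2598 s.

τ ≈ 260 ms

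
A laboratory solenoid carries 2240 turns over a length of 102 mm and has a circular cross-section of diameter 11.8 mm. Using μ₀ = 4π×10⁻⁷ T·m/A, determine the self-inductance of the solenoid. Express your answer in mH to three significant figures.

A = π(d/2)² = π(5.900×10^-3 m)² = 1.094×10^-4 m².
For a long solenoid, L = μ₀N²A/ℓ.
L = (4π×10⁻⁷)(2240)²(1.094×10^-4)/(0.102 m) = 6.760×10^-3 H.

L ≈ 6.76 mH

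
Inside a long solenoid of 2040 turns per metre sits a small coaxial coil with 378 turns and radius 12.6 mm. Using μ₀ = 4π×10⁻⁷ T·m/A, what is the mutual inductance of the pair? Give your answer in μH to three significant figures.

M ≈ 483 μH

The outer solenoid produces a uniform field B₁ = μ₀n₁I₁ across the inner coil,
so the flux linkage is N₂Φ = N₂B₁A₂ = μ₀n₁N₂A₂·I₁, giving M = μ₀n₁N₂A₂.
A₂ = πr² = π(1.260×10^-2 m)² = 4.988×10^-4 m².
M = (4π×10⁻⁷)(2040)(378)(4.988×10^-4) = 4.833×10^-4 H.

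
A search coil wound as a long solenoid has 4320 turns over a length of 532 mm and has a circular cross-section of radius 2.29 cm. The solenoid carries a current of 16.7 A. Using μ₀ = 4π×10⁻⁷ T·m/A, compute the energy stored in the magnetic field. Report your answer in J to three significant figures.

U ≈ 10.1 J

A = πr² = π(2.290×10^-2 m)² = 1.647×10^-3 m².
L = μ₀N²A/ℓ = (4π×10⁻⁷)(4320)²(1.647×10^-3)/(0.532) = 7.263×10^-2 H.
U = ½LI² = ½(7.263×10^-2)(16.7)² = 10.13 J.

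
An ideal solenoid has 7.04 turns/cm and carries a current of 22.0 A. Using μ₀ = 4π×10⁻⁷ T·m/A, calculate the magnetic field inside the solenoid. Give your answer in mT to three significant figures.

Inside a long solenoid, B = μ₀nI.
B = (4π×10⁻⁷)(704 m⁻¹)(22.0 A) = 1.946×10^-2 T.

B ≈ 19.5 mT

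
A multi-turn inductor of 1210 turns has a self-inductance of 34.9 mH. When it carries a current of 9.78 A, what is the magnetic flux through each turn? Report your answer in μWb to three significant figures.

From L = NΦ_B/I, the flux per turn is Φ_B = LI/N.
Φ_B = (3.490×10^-2 H)(9.78 A)/1210 = 2.821×10^-4 Wb.

Φ_B ≈ 282 μWb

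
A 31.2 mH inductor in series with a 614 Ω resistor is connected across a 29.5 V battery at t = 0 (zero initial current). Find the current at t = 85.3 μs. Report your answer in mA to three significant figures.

τ = L/R = 3.120×10^-2/614 = 5.081×10^-5 s; final current I_∞ = ε/R = 29.5/614 = 4.8046×10^-2 A.
I(t) = I_∞(1 − e^(−t/τ)) with t/τ = 1.679.
I = (4.8046×10^-2)(1 − e^(−1.679)) = 3.908×10^-2 A.

I ≈ 39.1 mA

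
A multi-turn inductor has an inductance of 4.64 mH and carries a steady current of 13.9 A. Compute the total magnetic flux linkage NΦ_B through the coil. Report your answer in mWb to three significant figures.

From L = NΦ_B/I, the flux linkage is NΦ_B = LI.
NΦ_B = (4.640×10^-3 H)(13.9 A) = 6.450×10^-2 Wb.

NΦ_B ≈ 64.5 mWb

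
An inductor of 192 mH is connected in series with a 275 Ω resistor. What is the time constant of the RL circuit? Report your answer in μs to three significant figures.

τ ≈ 698 μs

τ = L/R = (0.192 H)/(275 Ω) = 6.982×10^-4 s.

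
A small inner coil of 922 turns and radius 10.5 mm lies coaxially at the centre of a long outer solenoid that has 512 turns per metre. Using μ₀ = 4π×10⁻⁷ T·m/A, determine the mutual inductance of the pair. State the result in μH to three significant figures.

M ≈ 205 μH

The outer solenoid produces a uniform field B₁ = μ₀n₁I₁ across the inner coil,
so the flux linkage is N₂Φ = N₂B₁A₂ = μ₀n₁N₂A₂·I₁, giving M = μ₀n₁N₂A₂.
A₂ = πr² = π(1.050×10^-2 m)² = 3.464×10^-4 m².
M = (4π×10⁻⁷)(512)(922)(3.464×10^-4) = 2.0547×10^-4 H.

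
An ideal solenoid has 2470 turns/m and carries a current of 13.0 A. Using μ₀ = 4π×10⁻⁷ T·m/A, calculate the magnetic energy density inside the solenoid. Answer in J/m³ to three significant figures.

B = μ₀nI = (4π×10⁻⁷)(2.470×10^3)(13.0) = 4.035×10^-2 T.
u = B²/(2μ₀) = (4.035×10^-2)²/(2×4π×10⁻⁷) = 647.8 J/m³.

u ≈ 648 J/m³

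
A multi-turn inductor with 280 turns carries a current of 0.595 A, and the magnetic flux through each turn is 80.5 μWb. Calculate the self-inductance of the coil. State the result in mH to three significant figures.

L ≈ 37.9 mH

Self-inductance is defined by L = NΦ_B/I (flux linkage over current).
L = (280)(8.050×10^-5 Wb)/(0.595 A) = 3.788×10^-2 H.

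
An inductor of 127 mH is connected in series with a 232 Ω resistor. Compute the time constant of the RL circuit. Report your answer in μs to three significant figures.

τ = L/R = (0.127 H)/(232 Ω) = 5.474×10^-4 s.

τ ≈ 547 μs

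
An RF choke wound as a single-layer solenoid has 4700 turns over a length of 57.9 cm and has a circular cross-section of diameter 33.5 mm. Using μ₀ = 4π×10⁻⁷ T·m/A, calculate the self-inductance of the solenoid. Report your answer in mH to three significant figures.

A = π(d/2)² = π(1.675×10^-2 m)² = 8.814×10^-4 m².
For a long solenoid, L = μ₀N²A/ℓ.
L = (4π×10⁻⁷)(4700)²(8.814×10^-4)/(0.579 m) = 4.226×10^-2 H.

L ≈ 42.3 mH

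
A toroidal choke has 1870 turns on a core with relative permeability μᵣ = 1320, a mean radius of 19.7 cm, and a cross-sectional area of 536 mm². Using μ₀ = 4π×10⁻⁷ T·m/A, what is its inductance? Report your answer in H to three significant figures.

L ≈ 2.51 H

For a thin toroid, L = μ₀μᵣN²A/(2πR).
L = (4π×10⁻⁷)(1320)(1870)²(5.360×10^-4) / (2π×0.197 m) = 2.512 H.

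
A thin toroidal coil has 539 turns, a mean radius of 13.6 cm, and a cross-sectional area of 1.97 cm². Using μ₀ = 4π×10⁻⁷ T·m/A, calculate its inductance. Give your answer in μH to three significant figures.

For a thin toroid, L = μ₀N²A/(2πR).
L = (4π×10⁻⁷)(539)²(1.970×10^-4) / (2π×0.136 m) = 8.417×10^-5 H.

L ≈ 84.2 μH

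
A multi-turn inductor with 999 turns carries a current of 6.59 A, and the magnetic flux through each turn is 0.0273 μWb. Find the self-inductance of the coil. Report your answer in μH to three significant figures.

Self-inductance is defined by L = NΦ_B/I (flux linkage over current).
L = (999)(2.730×10^-8 Wb)/(6.59 A) = 4.138×10^-6 H.

L ≈ 4.14 μH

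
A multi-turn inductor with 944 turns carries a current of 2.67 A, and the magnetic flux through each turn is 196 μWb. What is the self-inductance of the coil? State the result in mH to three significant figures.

L ≈ 69.3 mH

Self-inductance is defined by L = NΦ_B/I (flux linkage over current).
L = (944)(1.960×10^-4 Wb)/(2.67 A) = 6.930×10^-2 H.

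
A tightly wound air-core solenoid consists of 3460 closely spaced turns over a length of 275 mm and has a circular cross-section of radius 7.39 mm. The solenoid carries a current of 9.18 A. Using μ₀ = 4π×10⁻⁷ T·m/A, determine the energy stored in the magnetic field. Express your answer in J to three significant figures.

U ≈ 0.395 J

A = πr² = π(7.390×10^-3 m)² = 1.716×10^-4 m².
L = μ₀N²A/ℓ = (4π×10⁻⁷)(3460)²(1.716×10^-4)/(0.275) = 9.386×10^-3 H.
U = ½LI² = ½(9.386×10^-3)(9.18)² = 0.39548 J.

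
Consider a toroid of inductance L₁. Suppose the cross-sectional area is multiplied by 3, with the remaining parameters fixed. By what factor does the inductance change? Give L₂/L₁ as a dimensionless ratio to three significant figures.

For a toroid, L ∝ μᵣN²A/R.
L₂/L₁ = (3) = 3.00.

L₂/L₁ = 3.00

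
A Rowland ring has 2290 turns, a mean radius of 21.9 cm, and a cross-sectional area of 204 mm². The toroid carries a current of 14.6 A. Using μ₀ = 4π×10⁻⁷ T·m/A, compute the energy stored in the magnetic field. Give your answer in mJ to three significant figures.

U ≈ 104 mJ

L = μ₀N²A/(2πR) = (4π×10⁻⁷)(2290)²(2.040×10^-4)/(2π×0.219) = 9.770×10^-4 H.
U = ½LI² = ½(9.770×10^-4)(14.6)² = 0.1041 J.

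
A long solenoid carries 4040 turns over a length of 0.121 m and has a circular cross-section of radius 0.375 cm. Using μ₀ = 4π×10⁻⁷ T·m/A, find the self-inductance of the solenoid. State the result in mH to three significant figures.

L ≈ 7.49 mH

A = πr² = π(3.750×10^-3 m)² = 4.418×10^-5 m².
For a long solenoid, L = μ₀N²A/ℓ.
L = (4π×10⁻⁷)(4040)²(4.418×10^-5)/(0.121 m) = 7.489×10^-3 H.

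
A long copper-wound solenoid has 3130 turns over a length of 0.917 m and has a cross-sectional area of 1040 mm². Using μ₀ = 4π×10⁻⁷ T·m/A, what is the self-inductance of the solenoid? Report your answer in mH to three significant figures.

A = 1040 mm² = 1.040×10^-3 m².
For a long solenoid, L = μ₀N²A/ℓ.
L = (4π×10⁻⁷)(3130)²(1.040×10^-3)/(0.917 m) = 1.396×10^-2 H.

L ≈ 14.0 mH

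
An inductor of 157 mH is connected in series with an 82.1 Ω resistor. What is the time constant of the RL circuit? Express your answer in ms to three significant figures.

τ = L/R = (0.157 H)/(82.1 Ω) = 1.912×10^-3 s.

τ ≈ 1.91 ms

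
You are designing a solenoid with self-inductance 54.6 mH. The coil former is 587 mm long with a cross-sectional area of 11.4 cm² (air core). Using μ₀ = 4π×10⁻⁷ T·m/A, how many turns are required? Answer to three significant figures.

A = 11.4 cm² = 1.140×10^-3 m².
From L = μ₀N²A/ℓ, N = √(Lℓ / (μ₀A)).
N = √[(5.460×10^-2)(0.587) / ((4π×10⁻⁷)×1.140×10^-3)] = √(2.237×10^7) ≈ 4730.0.

N ≈ 4730 turns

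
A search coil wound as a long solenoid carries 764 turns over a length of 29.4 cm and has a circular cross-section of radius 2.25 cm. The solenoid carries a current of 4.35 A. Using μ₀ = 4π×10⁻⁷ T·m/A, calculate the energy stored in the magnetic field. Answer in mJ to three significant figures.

A = πr² = π(2.250×10^-2 m)² = 1.590×10^-3 m².
L = μ₀N²A/ℓ = (4π×10⁻⁷)(764)²(1.590×10^-3)/(0.294) = 3.968×10^-3 H.
U = ½LI² = ½(3.968×10^-3)(4.35)² = 3.754×10^-2 J.

U ≈ 37.5 mJ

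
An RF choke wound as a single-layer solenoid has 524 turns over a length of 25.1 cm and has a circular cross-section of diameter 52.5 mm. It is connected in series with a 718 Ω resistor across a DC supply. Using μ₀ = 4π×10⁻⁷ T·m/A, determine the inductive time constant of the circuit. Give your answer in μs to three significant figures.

A = π(d/2)² = π(2.625×10^-2 m)² = 2.1648×10^-3 m².
L = μ₀N²A/ℓ = (4π×10⁻⁷)(524)²(2.1648×10^-3)/(0.251) = 2.976×10^-3 H.
τ = L/R = (2.976×10^-3)/(718) = 4.1446×10^-6 s.

τ ≈ 4.14 μs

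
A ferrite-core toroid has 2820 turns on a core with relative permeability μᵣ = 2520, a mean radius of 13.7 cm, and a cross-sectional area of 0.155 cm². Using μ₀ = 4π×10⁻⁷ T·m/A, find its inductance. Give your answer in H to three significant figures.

L ≈ 0.453 H

For a thin toroid, L = μ₀μᵣN²A/(2πR).
L = (4π×10⁻⁷)(2520)(2820)²(1.550×10^-5) / (2π×0.137 m) = 0.45346 H.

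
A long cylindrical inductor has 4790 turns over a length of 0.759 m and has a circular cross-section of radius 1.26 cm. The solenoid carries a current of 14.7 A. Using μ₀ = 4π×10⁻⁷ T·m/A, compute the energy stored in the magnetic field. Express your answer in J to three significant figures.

A = πr² = π(1.260×10^-2 m)² = 4.988×10^-4 m².
L = μ₀N²A/ℓ = (4π×10⁻⁷)(4790)²(4.988×10^-4)/(0.759) = 1.8947×10^-2 H.
U = ½LI² = ½(1.8947×10^-2)(14.7)² = 2.047 J.

U ≈ 2.05 J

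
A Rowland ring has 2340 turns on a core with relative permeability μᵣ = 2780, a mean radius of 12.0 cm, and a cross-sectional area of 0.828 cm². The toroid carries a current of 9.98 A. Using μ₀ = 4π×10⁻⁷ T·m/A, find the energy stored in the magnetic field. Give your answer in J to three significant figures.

L = μ₀μᵣN²A/(2πR) = (4π×10⁻⁷)(2780)(2340)²(8.280×10^-5)/(2π×0.12) = 2.101 H.
U = ½LI² = ½(2.101)(9.98)² = 104.6 J.

U ≈ 105 J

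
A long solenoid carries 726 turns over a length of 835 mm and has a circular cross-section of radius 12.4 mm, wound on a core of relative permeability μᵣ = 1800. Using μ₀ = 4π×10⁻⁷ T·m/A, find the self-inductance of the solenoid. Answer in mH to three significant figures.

A = πr² = π(1.240×10^-2 m)² = 4.831×10^-4 m².
For a long solenoid, L = μ₀μᵣN²A/ℓ.
L = (4π×10⁻⁷)(1800)(726)²(4.831×10^-4)/(0.835 m) = 0.6897 H.

L ≈ 690 mH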